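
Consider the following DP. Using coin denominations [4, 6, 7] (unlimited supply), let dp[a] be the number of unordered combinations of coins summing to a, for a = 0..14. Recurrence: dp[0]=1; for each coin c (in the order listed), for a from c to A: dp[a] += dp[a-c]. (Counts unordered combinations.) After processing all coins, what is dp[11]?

after  coin     0     1     2     3     4     5     6     7     8     9    10    11    12    13    14
          4     1     0     0     0     1     0     0     0     1     0     0     0     1     0     0
          6     1     0     0     0     1     0     1     0     1     0     1     0     2     0     1
          7     1     0     0     0     1     0     1     1     1     0     1     1     2     1     2

1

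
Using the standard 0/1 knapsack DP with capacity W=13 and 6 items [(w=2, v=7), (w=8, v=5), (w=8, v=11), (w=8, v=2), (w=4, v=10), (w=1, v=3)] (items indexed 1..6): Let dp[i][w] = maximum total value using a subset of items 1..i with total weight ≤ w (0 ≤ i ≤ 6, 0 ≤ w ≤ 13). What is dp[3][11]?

i\w   0   1   2   3   4   5   6   7   8   9  10  11  12  13
  0   0   0   0   0   0   0   0   0   0   0   0   0   0   0
  1   0   0   7   7   7   7   7   7   7   7   7   7   7   7
  2   0   0   7   7   7   7   7   7   7   7  12  12  12  12
  3   0   0   7   7   7   7   7   7  11  11  18  18  18  18
  4   0   0   7   7   7   7   7   7  11  11  18  18  18  18
  5   0   0   7   7  10  10  17  17  17  17  18  18  21  21
  6   0   3   7  10  10  13  17  20  20  20  20  21  21  24

18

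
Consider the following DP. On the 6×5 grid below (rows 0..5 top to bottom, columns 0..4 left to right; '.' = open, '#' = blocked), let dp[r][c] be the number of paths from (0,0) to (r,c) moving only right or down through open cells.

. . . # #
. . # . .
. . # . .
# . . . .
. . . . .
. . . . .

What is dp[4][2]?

6

r\c   0   1   2   3   4
  0   1   1   1   0   0
  1   1   2   0   0   0
  2   1   3   0   0   0
  3   0   3   3   3   3
  4   0   3   6   9  12
  5   0   3   9  18  30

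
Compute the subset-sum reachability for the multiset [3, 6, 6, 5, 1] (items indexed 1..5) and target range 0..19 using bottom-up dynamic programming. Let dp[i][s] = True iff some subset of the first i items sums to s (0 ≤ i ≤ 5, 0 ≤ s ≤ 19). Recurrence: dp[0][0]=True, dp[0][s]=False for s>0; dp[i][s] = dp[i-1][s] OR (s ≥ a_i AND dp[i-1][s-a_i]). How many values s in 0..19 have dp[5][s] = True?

i\s   0   1   2   3   4   5   6   7   8   9  10  11  12  13  14  15  16  17  18  19
  0   T   F   F   F   F   F   F   F   F   F   F   F   F   F   F   F   F   F   F   F
  1   T   F   F   T   F   F   F   F   F   F   F   F   F   F   F   F   F   F   F   F
  2   T   F   F   T   F   F   T   F   F   T   F   F   F   F   F   F   F   F   F   F
  3   T   F   F   T   F   F   T   F   F   T   F   F   T   F   F   T   F   F   F   F
  4   T   F   F   T   F   T   T   F   T   T   F   T   T   F   T   T   F   T   F   F
  5   T   T   F   T   T   T   T   T   T   T   T   T   T   T   T   T   T   T   T   F

18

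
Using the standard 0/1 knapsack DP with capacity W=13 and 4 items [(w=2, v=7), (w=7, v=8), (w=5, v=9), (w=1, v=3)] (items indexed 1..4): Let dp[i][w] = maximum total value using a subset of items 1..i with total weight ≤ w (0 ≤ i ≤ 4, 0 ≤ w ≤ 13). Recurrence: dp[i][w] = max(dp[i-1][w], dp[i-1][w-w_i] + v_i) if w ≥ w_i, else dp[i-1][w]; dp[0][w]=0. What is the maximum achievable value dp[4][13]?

20

i\w   0   1   2   3   4   5   6   7   8   9  10  11  12  13
  0   0   0   0   0   0   0   0   0   0   0   0   0   0   0
  1   0   0   7   7   7   7   7   7   7   7   7   7   7   7
  2   0   0   7   7   7   7   7   8   8  15  15  15  15  15
  3   0   0   7   7   7   9   9  16  16  16  16  16  17  17
  4   0   3   7  10  10  10  12  16  19  19  19  19  19  20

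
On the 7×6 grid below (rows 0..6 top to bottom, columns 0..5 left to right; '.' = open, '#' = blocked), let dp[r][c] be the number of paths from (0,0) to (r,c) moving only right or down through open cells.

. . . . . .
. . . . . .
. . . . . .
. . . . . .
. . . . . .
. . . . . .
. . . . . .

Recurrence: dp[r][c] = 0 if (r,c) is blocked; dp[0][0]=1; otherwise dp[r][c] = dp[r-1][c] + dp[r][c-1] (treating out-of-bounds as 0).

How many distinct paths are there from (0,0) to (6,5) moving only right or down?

r\c   0   1   2   3   4   5
  0   1   1   1   1   1   1
  1   1   2   3   4   5   6
  2   1   3   6  10  15  21
  3   1   4  10  20  35  56
  4   1   5  15  35  70 126
  5   1   6  21  56 126 252
  6   1   7  28  84 210 462

462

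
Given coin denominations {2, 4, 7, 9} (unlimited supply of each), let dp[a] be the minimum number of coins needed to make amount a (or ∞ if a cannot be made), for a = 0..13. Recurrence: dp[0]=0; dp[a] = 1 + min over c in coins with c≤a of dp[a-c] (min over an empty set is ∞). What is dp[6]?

 a  0  1  2  3  4  5  6  7  8  9 10 11 12 13
dp  0  -  1  -  1  -  2  1  2  1  3  2  3  2
(- denotes ∞ / unreachable)

2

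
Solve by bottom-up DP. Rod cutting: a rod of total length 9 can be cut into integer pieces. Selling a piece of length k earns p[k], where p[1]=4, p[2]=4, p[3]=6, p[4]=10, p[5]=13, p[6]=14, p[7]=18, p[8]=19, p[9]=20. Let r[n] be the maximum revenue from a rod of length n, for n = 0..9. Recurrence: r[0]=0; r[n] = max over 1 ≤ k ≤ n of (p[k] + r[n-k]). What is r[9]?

   n    0    1    2    3    4    5    6    7    8    9
r[n]    0    4    8   12   16   20   24   28   32   36

36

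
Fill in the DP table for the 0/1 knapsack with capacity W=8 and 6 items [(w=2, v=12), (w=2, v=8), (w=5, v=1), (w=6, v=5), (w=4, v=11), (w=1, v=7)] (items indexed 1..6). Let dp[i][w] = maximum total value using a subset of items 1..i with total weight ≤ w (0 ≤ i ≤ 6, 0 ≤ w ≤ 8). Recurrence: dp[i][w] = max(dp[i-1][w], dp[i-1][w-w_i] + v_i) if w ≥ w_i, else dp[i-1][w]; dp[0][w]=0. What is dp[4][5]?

i\w   0   1   2   3   4   5   6   7   8
  0   0   0   0   0   0   0   0   0   0
  1   0   0  12  12  12  12  12  12  12
  2   0   0  12  12  20  20  20  20  20
  3   0   0  12  12  20  20  20  20  20
  4   0   0  12  12  20  20  20  20  20
  5   0   0  12  12  20  20  23  23  31
  6   0   7  12  19  20  27  27  30  31

20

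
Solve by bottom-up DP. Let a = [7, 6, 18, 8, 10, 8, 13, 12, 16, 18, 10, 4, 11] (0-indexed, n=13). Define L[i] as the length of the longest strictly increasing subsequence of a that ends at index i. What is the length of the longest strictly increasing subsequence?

6

   i    0    1    2    3    4    5    6    7    8    9   10   11   12
a[i]    7    6   18    8   10    8   13   12   16   18   10    4   11
L[i]    1    1    2    2    3    2    4    4    5    6    3    1    4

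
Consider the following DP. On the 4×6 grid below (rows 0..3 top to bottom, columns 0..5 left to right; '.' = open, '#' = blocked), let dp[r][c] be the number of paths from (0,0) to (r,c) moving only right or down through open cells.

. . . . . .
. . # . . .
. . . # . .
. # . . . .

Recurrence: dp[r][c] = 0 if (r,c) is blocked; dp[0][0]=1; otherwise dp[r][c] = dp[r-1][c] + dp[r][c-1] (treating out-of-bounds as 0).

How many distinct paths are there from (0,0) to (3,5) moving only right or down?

r\c   0   1   2   3   4   5
  0   1   1   1   1   1   1
  1   1   2   0   1   2   3
  2   1   3   3   0   2   5
  3   1   0   3   3   5  10

10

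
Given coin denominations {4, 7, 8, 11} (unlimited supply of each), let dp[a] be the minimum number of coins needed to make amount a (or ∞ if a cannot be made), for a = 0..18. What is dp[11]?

 a  0  1  2  3  4  5  6  7  8  9 10 11 12 13 14 15 16 17 18
dp  0  -  -  -  1  -  -  1  1  -  -  1  2  -  2  2  2  -  2
(- denotes ∞ / unreachable)

1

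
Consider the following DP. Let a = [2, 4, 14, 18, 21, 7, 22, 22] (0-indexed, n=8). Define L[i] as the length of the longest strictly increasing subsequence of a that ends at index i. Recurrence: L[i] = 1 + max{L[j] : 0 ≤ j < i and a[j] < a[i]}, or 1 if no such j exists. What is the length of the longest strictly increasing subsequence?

6

   i    0    1    2    3    4    5    6    7
a[i]    2    4   14   18   21    7   22   22
L[i]    1    2    3    4    5    3    6    6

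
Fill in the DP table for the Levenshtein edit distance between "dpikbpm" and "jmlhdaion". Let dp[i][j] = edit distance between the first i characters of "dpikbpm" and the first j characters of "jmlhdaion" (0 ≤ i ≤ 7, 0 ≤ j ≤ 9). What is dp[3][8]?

6

   ''  j  m  l  h  d  a  i  o  n
''  0  1  2  3  4  5  6  7  8  9
 d  1  1  2  3  4  4  5  6  7  8
 p  2  2  2  3  4  5  5  6  7  8
 i  3  3  3  3  4  5  6  5  6  7
 k  4  4  4  4  4  5  6  6  6  7
 b  5  5  5  5  5  5  6  7  7  7
 p  6  6  6  6  6  6  6  7  8  8
 m  7  7  6  7  7  7  7  7  8  9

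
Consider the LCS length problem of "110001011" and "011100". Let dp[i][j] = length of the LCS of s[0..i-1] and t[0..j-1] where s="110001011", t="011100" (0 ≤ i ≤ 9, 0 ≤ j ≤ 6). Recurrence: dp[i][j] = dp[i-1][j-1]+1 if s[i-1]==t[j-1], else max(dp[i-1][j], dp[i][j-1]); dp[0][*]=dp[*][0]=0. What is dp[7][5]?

4

   ''  0  1  1  1  0  0
''  0  0  0  0  0  0  0
 1  0  0  1  1  1  1  1
 1  0  0  1  2  2  2  2
 0  0  1  1  2  2  3  3
 0  0  1  1  2  2  3  4
 0  0  1  1  2  2  3  4
 1  0  1  2  2  3  3  4
 0  0  1  2  2  3  4  4
 1  0  1  2  3  3  4  4
 1  0  1  2  3  4  4  4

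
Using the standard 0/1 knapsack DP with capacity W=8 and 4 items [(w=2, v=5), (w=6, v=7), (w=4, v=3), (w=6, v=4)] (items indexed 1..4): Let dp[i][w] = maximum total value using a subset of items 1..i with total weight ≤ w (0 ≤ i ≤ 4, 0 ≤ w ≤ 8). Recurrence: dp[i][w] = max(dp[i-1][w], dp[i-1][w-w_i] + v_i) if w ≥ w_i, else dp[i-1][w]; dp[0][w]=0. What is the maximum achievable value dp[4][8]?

i\w   0   1   2   3   4   5   6   7   8
  0   0   0   0   0   0   0   0   0   0
  1   0   0   5   5   5   5   5   5   5
  2   0   0   5   5   5   5   7   7  12
  3   0   0   5   5   5   5   8   8  12
  4   0   0   5   5   5   5   8   8  12

12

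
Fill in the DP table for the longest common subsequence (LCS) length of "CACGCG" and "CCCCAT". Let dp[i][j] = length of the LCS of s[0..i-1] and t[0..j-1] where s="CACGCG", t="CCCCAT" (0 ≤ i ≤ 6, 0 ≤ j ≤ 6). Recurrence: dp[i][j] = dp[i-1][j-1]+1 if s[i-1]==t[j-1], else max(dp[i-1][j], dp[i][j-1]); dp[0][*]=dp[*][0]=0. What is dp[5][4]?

   ''  C  C  C  C  A  T
''  0  0  0  0  0  0  0
 C  0  1  1  1  1  1  1
 A  0  1  1  1  1  2  2
 C  0  1  2  2  2  2  2
 G  0  1  2  2  2  2  2
 C  0  1  2  3  3  3  3
 G  0  1  2  3  3  3  3

3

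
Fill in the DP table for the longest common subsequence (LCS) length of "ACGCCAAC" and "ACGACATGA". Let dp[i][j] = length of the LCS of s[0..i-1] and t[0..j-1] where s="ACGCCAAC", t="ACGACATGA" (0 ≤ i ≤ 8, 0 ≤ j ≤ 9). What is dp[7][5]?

   ''  A  C  G  A  C  A  T  G  A
''  0  0  0  0  0  0  0  0  0  0
 A  0  1  1  1  1  1  1  1  1  1
 C  0  1  2  2  2  2  2  2  2  2
 G  0  1  2  3  3  3  3  3  3  3
 C  0  1  2  3  3  4  4  4  4  4
 C  0  1  2  3  3  4  4  4  4  4
 A  0  1  2  3  4  4  5  5  5  5
 A  0  1  2  3  4  4  5  5  5  6
 C  0  1  2  3  4  5  5  5  5  6

4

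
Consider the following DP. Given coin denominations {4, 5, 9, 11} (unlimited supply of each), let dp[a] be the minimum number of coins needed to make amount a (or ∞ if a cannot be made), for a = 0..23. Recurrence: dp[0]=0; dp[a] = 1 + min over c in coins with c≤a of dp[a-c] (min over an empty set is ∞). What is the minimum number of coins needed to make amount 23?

3

 a  0  1  2  3  4  5  6  7  8  9 10 11 12 13 14 15 16 17 18 19 20 21 22 23
dp  0  -  -  -  1  1  -  -  2  1  2  1  3  2  2  2  2  3  2  3  2  3  2  3
(- denotes ∞ / unreachable)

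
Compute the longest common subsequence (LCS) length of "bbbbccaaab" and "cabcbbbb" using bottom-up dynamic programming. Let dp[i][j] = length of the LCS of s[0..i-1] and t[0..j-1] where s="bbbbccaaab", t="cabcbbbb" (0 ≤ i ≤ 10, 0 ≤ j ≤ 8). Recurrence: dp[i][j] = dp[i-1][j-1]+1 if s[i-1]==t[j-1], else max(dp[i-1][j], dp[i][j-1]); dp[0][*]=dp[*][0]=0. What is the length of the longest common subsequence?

   ''  c  a  b  c  b  b  b  b
''  0  0  0  0  0  0  0  0  0
 b  0  0  0  1  1  1  1  1  1
 b  0  0  0  1  1  2  2  2  2
 b  0  0  0  1  1  2  3  3  3
 b  0  0  0  1  1  2  3  4  4
 c  0  1  1  1  2  2  3  4  4
 c  0  1  1  1  2  2  3  4  4
 a  0  1  2  2  2  2  3  4  4
 a  0  1  2  2  2  2  3  4  4
 a  0  1  2  2  2  2  3  4  4
 b  0  1  2  3  3  3  3  4  5

5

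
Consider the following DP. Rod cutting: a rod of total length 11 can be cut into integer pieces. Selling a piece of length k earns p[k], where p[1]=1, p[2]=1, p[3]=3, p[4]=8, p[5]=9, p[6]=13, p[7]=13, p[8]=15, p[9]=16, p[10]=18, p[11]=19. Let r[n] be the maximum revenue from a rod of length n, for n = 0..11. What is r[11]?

22

   n    0    1    2    3    4    5    6    7    8    9   10   11
r[n]    0    1    2    3    8    9   13   14   16   17   21   22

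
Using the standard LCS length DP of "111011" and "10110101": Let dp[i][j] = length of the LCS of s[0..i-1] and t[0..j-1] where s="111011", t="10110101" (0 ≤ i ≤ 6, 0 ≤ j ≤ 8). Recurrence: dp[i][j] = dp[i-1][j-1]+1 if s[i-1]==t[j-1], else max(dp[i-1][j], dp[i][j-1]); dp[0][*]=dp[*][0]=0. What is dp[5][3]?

   ''  1  0  1  1  0  1  0  1
''  0  0  0  0  0  0  0  0  0
 1  0  1  1  1  1  1  1  1  1
 1  0  1  1  2  2  2  2  2  2
 1  0  1  1  2  3  3  3  3  3
 0  0  1  2  2  3  4  4  4  4
 1  0  1  2  3  3  4  5  5  5
 1  0  1  2  3  4  4  5  5  6

3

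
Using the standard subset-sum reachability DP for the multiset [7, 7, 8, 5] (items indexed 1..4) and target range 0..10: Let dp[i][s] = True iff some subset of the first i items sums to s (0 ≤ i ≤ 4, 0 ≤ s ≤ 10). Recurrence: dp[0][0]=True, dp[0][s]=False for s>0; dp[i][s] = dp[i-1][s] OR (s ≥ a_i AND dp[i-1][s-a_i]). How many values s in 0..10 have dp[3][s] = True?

3

i\s   0   1   2   3   4   5   6   7   8   9  10
  0   T   F   F   F   F   F   F   F   F   F   F
  1   T   F   F   F   F   F   F   T   F   F   F
  2   T   F   F   F   F   F   F   T   F   F   F
  3   T   F   F   F   F   F   F   T   T   F   F
  4   T   F   F   F   F   T   F   T   T   F   F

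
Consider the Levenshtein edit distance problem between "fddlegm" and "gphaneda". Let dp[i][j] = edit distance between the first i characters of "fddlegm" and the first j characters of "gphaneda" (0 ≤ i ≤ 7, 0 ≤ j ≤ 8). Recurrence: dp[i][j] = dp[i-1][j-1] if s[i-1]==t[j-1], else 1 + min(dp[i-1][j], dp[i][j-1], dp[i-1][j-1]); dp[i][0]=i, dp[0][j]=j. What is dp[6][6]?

6

   ''  g  p  h  a  n  e  d  a
''  0  1  2  3  4  5  6  7  8
 f  1  1  2  3  4  5  6  7  8
 d  2  2  2  3  4  5  6  6  7
 d  3  3  3  3  4  5  6  6  7
 l  4  4  4  4  4  5  6  7  7
 e  5  5  5  5  5  5  5  6  7
 g  6  5  6  6  6  6  6  6  7
 m  7  6  6  7  7  7  7  7  7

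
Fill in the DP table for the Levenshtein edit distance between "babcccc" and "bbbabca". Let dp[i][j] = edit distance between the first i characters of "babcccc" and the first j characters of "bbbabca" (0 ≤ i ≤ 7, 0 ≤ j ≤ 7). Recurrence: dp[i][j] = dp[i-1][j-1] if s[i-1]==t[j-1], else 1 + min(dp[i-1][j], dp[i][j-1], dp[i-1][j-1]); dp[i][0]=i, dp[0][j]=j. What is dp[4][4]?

2

   ''  b  b  b  a  b  c  a
''  0  1  2  3  4  5  6  7
 b  1  0  1  2  3  4  5  6
 a  2  1  1  2  2  3  4  5
 b  3  2  1  1  2  2  3  4
 c  4  3  2  2  2  3  2  3
 c  5  4  3  3  3  3  3  3
 c  6  5  4  4  4  4  3  4
 c  7  6  5  5  5  5  4  4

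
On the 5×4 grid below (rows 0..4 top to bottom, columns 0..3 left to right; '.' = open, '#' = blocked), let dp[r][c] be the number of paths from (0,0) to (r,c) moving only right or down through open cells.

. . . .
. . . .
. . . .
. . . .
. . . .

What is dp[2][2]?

6

r\c   0   1   2   3
  0   1   1   1   1
  1   1   2   3   4
  2   1   3   6  10
  3   1   4  10  20
  4   1   5  15  35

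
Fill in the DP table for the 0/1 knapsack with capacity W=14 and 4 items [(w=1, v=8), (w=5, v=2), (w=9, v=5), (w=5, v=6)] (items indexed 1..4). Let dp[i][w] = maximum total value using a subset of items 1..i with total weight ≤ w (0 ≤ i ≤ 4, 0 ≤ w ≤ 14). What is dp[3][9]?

i\w   0   1   2   3   4   5   6   7   8   9  10  11  12  13  14
  0   0   0   0   0   0   0   0   0   0   0   0   0   0   0   0
  1   0   8   8   8   8   8   8   8   8   8   8   8   8   8   8
  2   0   8   8   8   8   8  10  10  10  10  10  10  10  10  10
  3   0   8   8   8   8   8  10  10  10  10  13  13  13  13  13
  4   0   8   8   8   8   8  14  14  14  14  14  16  16  16  16

10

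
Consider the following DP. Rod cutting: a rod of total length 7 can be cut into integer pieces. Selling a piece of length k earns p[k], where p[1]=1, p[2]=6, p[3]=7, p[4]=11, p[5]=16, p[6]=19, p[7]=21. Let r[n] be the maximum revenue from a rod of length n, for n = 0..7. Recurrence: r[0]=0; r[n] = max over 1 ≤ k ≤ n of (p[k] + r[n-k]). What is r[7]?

22

   n    0    1    2    3    4    5    6    7
r[n]    0    1    6    7   12   16   19   22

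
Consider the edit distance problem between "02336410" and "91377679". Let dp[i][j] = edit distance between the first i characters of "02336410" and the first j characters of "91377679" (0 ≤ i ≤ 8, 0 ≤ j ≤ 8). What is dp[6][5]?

5

   ''  9  1  3  7  7  6  7  9
''  0  1  2  3  4  5  6  7  8
 0  1  1  2  3  4  5  6  7  8
 2  2  2  2  3  4  5  6  7  8
 3  3  3  3  2  3  4  5  6  7
 3  4  4  4  3  3  4  5  6  7
 6  5  5  5  4  4  4  4  5  6
 4  6  6  6  5  5  5  5  5  6
 1  7  7  6  6  6  6  6  6  6
 0  8  8  7  7  7  7  7  7  7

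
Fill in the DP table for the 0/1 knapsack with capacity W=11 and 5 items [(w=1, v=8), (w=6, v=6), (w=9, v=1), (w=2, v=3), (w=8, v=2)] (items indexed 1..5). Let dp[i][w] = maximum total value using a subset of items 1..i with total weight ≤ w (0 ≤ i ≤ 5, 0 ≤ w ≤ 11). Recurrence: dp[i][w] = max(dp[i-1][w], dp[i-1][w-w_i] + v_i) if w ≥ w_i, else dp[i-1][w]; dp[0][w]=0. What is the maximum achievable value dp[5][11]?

i\w   0   1   2   3   4   5   6   7   8   9  10  11
  0   0   0   0   0   0   0   0   0   0   0   0   0
  1   0   8   8   8   8   8   8   8   8   8   8   8
  2   0   8   8   8   8   8   8  14  14  14  14  14
  3   0   8   8   8   8   8   8  14  14  14  14  14
  4   0   8   8  11  11  11  11  14  14  17  17  17
  5   0   8   8  11  11  11  11  14  14  17  17  17

17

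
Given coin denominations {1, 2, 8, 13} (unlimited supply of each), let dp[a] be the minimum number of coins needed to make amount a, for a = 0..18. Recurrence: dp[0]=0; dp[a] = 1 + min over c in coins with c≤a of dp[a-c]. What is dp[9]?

 a  0  1  2  3  4  5  6  7  8  9 10 11 12 13 14 15 16 17 18
dp  0  1  1  2  2  3  3  4  1  2  2  3  3  1  2  2  2  3  3

2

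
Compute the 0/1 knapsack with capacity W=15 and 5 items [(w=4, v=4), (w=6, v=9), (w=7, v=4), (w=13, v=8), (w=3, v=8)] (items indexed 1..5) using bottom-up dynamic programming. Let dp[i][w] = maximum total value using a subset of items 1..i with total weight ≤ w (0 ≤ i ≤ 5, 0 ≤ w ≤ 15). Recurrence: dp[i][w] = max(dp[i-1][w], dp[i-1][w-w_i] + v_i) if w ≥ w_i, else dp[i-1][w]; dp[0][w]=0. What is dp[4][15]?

13

i\w   0   1   2   3   4   5   6   7   8   9  10  11  12  13  14  15
  0   0   0   0   0   0   0   0   0   0   0   0   0   0   0   0   0
  1   0   0   0   0   4   4   4   4   4   4   4   4   4   4   4   4
  2   0   0   0   0   4   4   9   9   9   9  13  13  13  13  13  13
  3   0   0   0   0   4   4   9   9   9   9  13  13  13  13  13  13
  4   0   0   0   0   4   4   9   9   9   9  13  13  13  13  13  13
  5   0   0   0   8   8   8   9  12  12  17  17  17  17  21  21  21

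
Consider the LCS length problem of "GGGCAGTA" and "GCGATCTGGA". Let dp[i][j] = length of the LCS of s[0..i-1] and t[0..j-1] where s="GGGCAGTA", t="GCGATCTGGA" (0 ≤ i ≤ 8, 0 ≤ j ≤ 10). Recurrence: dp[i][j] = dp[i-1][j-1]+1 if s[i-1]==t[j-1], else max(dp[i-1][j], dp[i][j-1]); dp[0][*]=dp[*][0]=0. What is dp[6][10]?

4

   ''  G  C  G  A  T  C  T  G  G  A
''  0  0  0  0  0  0  0  0  0  0  0
 G  0  1  1  1  1  1  1  1  1  1  1
 G  0  1  1  2  2  2  2  2  2  2  2
 G  0  1  1  2  2  2  2  2  3  3  3
 C  0  1  2  2  2  2  3  3  3  3  3
 A  0  1  2  2  3  3  3  3  3  3  4
 G  0  1  2  3  3  3  3  3  4  4  4
 T  0  1  2  3  3  4  4  4  4  4  4
 A  0  1  2  3  4  4  4  4  4  4  5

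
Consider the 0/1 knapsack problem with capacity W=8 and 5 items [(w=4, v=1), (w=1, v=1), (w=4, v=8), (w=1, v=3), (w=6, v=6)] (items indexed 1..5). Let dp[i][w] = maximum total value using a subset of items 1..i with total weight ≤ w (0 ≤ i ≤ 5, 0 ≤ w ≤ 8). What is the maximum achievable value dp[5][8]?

i\w   0   1   2   3   4   5   6   7   8
  0   0   0   0   0   0   0   0   0   0
  1   0   0   0   0   1   1   1   1   1
  2   0   1   1   1   1   2   2   2   2
  3   0   1   1   1   8   9   9   9   9
  4   0   3   4   4   8  11  12  12  12
  5   0   3   4   4   8  11  12  12  12

12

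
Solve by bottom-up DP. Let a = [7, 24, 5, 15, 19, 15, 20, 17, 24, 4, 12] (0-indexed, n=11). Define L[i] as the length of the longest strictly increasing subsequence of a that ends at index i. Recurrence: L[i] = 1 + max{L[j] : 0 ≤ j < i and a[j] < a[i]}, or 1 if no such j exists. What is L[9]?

1

   i    0    1    2    3    4    5    6    7    8    9   10
a[i]    7   24    5   15   19   15   20   17   24    4   12
L[i]    1    2    1    2    3    2    4    3    5    1    2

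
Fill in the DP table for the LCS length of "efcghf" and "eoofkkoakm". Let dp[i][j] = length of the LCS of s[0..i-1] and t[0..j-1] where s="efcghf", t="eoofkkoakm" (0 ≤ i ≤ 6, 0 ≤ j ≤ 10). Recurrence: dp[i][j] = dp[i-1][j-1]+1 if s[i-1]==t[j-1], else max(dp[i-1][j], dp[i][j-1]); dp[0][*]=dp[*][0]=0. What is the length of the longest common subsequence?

2

   ''  e  o  o  f  k  k  o  a  k  m
''  0  0  0  0  0  0  0  0  0  0  0
 e  0  1  1  1  1  1  1  1  1  1  1
 f  0  1  1  1  2  2  2  2  2  2  2
 c  0  1  1  1  2  2  2  2  2  2  2
 g  0  1  1  1  2  2  2  2  2  2  2
 h  0  1  1  1  2  2  2  2  2  2  2
 f  0  1  1  1  2  2  2  2  2  2  2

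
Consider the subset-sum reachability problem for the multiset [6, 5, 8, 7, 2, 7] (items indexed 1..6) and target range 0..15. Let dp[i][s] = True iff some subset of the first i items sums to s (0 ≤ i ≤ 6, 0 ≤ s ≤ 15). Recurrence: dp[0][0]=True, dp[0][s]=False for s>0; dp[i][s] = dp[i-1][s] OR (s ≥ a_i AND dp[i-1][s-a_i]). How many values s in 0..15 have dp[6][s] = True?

13

i\s   0   1   2   3   4   5   6   7   8   9  10  11  12  13  14  15
  0   T   F   F   F   F   F   F   F   F   F   F   F   F   F   F   F
  1   T   F   F   F   F   F   T   F   F   F   F   F   F   F   F   F
  2   T   F   F   F   F   T   T   F   F   F   F   T   F   F   F   F
  3   T   F   F   F   F   T   T   F   T   F   F   T   F   T   T   F
  4   T   F   F   F   F   T   T   T   T   F   F   T   T   T   T   T
  5   T   F   T   F   F   T   T   T   T   T   T   T   T   T   T   T
  6   T   F   T   F   F   T   T   T   T   T   T   T   T   T   T   T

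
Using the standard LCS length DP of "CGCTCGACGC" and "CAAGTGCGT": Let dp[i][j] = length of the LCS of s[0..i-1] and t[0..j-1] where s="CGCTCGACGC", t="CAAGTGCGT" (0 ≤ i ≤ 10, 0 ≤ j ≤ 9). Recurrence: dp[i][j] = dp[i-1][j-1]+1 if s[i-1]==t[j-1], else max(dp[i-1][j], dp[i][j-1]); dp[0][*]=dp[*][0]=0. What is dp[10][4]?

   ''  C  A  A  G  T  G  C  G  T
''  0  0  0  0  0  0  0  0  0  0
 C  0  1  1  1  1  1  1  1  1  1
 G  0  1  1  1  2  2  2  2  2  2
 C  0  1  1  1  2  2  2  3  3  3
 T  0  1  1  1  2  3  3  3  3  4
 C  0  1  1  1  2  3  3  4  4  4
 G  0  1  1  1  2  3  4  4  5  5
 A  0  1  2  2  2  3  4  4  5  5
 C  0  1  2  2  2  3  4  5  5  5
 G  0  1  2  2  3  3  4  5  6  6
 C  0  1  2  2  3  3  4  5  6  6

3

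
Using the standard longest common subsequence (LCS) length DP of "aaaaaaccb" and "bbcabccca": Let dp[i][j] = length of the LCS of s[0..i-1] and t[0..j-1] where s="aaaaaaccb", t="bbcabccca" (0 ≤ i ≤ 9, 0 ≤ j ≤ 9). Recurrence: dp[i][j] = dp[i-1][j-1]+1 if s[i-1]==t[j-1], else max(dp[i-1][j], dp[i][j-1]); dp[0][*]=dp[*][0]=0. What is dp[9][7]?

   ''  b  b  c  a  b  c  c  c  a
''  0  0  0  0  0  0  0  0  0  0
 a  0  0  0  0  1  1  1  1  1  1
 a  0  0  0  0  1  1  1  1  1  2
 a  0  0  0  0  1  1  1  1  1  2
 a  0  0  0  0  1  1  1  1  1  2
 a  0  0  0  0  1  1  1  1  1  2
 a  0  0  0  0  1  1  1  1  1  2
 c  0  0  0  1  1  1  2  2  2  2
 c  0  0  0  1  1  1  2  3  3  3
 b  0  1  1  1  1  2  2  3  3  3

3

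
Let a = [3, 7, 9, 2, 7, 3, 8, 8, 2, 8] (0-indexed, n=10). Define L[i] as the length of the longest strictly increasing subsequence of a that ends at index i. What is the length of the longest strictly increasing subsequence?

   i    0    1    2    3    4    5    6    7    8    9
a[i]    3    7    9    2    7    3    8    8    2    8
L[i]    1    2    3    1    2    2    3    3    1    3

3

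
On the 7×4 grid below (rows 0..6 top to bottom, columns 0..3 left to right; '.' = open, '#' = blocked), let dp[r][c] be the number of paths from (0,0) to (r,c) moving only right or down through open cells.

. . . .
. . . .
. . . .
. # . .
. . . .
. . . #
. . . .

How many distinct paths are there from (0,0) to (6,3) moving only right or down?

r\c   0   1   2   3
  0   1   1   1   1
  1   1   2   3   4
  2   1   3   6  10
  3   1   0   6  16
  4   1   1   7  23
  5   1   2   9   0
  6   1   3  12  12

12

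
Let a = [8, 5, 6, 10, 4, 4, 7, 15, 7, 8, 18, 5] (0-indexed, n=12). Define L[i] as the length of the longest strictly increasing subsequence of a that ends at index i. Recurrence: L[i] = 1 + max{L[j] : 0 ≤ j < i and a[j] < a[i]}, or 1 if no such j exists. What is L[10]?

5

   i    0    1    2    3    4    5    6    7    8    9   10   11
a[i]    8    5    6   10    4    4    7   15    7    8   18    5
L[i]    1    1    2    3    1    1    3    4    3    4    5    2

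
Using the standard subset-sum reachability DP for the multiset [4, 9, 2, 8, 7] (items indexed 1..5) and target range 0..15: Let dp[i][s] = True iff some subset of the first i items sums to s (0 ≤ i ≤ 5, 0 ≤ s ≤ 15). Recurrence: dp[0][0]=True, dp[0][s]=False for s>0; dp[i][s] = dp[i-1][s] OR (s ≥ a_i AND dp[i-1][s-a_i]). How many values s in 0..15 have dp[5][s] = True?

i\s   0   1   2   3   4   5   6   7   8   9  10  11  12  13  14  15
  0   T   F   F   F   F   F   F   F   F   F   F   F   F   F   F   F
  1   T   F   F   F   T   F   F   F   F   F   F   F   F   F   F   F
  2   T   F   F   F   T   F   F   F   F   T   F   F   F   T   F   F
  3   T   F   T   F   T   F   T   F   F   T   F   T   F   T   F   T
  4   T   F   T   F   T   F   T   F   T   T   T   T   T   T   T   T
  5   T   F   T   F   T   F   T   T   T   T   T   T   T   T   T   T

13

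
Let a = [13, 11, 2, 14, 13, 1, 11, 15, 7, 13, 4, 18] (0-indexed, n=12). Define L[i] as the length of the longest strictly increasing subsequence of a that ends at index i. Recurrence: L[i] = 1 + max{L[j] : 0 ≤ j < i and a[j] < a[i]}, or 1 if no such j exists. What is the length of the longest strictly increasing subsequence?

   i    0    1    2    3    4    5    6    7    8    9   10   11
a[i]   13   11    2   14   13    1   11   15    7   13    4   18
L[i]    1    1    1    2    2    1    2    3    2    3    2    4

4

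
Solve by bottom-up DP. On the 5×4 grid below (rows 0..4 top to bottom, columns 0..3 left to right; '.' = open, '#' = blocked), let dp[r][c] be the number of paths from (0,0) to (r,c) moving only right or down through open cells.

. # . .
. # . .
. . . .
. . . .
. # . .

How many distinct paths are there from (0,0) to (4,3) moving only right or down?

7

r\c   0   1   2   3
  0   1   0   0   0
  1   1   0   0   0
  2   1   1   1   1
  3   1   2   3   4
  4   1   0   3   7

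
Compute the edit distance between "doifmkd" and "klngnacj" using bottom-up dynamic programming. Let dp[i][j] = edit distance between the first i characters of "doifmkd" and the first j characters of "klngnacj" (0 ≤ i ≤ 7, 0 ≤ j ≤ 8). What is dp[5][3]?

   ''  k  l  n  g  n  a  c  j
''  0  1  2  3  4  5  6  7  8
 d  1  1  2  3  4  5  6  7  8
 o  2  2  2  3  4  5  6  7  8
 i  3  3  3  3  4  5  6  7  8
 f  4  4  4  4  4  5  6  7  8
 m  5  5  5  5  5  5  6  7  8
 k  6  5  6  6  6  6  6  7  8
 d  7  6  6  7  7  7  7  7  8

5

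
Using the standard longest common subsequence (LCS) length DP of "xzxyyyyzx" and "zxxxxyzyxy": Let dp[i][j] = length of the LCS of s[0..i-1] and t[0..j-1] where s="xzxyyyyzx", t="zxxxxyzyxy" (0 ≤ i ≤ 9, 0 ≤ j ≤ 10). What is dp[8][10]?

5

   ''  z  x  x  x  x  y  z  y  x  y
''  0  0  0  0  0  0  0  0  0  0  0
 x  0  0  1  1  1  1  1  1  1  1  1
 z  0  1  1  1  1  1  1  2  2  2  2
 x  0  1  2  2  2  2  2  2  2  3  3
 y  0  1  2  2  2  2  3  3  3  3  4
 y  0  1  2  2  2  2  3  3  4  4  4
 y  0  1  2  2  2  2  3  3  4  4  5
 y  0  1  2  2  2  2  3  3  4  4  5
 z  0  1  2  2  2  2  3  4  4  4  5
 x  0  1  2  3  3  3  3  4  4  5  5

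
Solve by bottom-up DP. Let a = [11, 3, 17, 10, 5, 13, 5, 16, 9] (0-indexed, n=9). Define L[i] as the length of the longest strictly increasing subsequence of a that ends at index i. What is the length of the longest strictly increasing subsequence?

   i    0    1    2    3    4    5    6    7    8
a[i]   11    3   17   10    5   13    5   16    9
L[i]    1    1    2    2    2    3    2    4    3

4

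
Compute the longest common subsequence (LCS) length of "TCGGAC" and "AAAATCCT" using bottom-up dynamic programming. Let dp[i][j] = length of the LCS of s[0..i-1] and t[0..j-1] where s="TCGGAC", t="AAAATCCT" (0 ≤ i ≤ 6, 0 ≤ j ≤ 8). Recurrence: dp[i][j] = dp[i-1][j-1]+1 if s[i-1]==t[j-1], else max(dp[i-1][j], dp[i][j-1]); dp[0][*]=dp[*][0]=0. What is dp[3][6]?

2

   ''  A  A  A  A  T  C  C  T
''  0  0  0  0  0  0  0  0  0
 T  0  0  0  0  0  1  1  1  1
 C  0  0  0  0  0  1  2  2  2
 G  0  0  0  0  0  1  2  2  2
 G  0  0  0  0  0  1  2  2  2
 A  0  1  1  1  1  1  2  2  2
 C  0  1  1  1  1  1  2  3  3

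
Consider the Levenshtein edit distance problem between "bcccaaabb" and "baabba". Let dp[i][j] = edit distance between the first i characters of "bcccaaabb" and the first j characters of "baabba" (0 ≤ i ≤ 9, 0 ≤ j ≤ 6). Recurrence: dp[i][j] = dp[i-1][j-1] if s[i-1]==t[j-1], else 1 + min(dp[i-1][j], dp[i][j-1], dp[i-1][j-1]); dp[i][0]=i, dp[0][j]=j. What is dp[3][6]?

   ''  b  a  a  b  b  a
''  0  1  2  3  4  5  6
 b  1  0  1  2  3  4  5
 c  2  1  1  2  3  4  5
 c  3  2  2  2  3  4  5
 c  4  3  3  3  3  4  5
 a  5  4  3  3  4  4  4
 a  6  5  4  3  4  5  4
 a  7  6  5  4  4  5  5
 b  8  7  6  5  4  4  5
 b  9  8  7  6  5  4  5

5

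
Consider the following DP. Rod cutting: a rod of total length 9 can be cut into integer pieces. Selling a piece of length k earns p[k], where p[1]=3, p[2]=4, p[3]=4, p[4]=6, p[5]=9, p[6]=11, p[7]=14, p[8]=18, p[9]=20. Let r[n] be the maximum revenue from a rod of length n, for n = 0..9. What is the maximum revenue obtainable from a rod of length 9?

   n    0    1    2    3    4    5    6    7    8    9
r[n]    0    3    6    9   12   15   18   21   24   27

27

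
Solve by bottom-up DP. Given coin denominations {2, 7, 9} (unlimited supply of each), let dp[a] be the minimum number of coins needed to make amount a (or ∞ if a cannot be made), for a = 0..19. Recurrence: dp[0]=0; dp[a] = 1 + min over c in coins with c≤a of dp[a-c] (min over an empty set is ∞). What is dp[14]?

 a  0  1  2  3  4  5  6  7  8  9 10 11 12 13 14 15 16 17 18 19
dp  0  -  1  -  2  -  3  1  4  1  5  2  6  3  2  4  2  5  2  6
(- denotes ∞ / unreachable)

2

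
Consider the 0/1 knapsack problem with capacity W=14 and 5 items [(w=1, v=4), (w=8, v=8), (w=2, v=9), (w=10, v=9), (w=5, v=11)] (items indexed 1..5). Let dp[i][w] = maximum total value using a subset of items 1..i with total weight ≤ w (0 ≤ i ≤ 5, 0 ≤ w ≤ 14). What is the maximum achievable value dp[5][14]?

24

i\w   0   1   2   3   4   5   6   7   8   9  10  11  12  13  14
  0   0   0   0   0   0   0   0   0   0   0   0   0   0   0   0
  1   0   4   4   4   4   4   4   4   4   4   4   4   4   4   4
  2   0   4   4   4   4   4   4   4   8  12  12  12  12  12  12
  3   0   4   9  13  13  13  13  13  13  13  17  21  21  21  21
  4   0   4   9  13  13  13  13  13  13  13  17  21  21  22  22
  5   0   4   9  13  13  13  15  20  24  24  24  24  24  24  24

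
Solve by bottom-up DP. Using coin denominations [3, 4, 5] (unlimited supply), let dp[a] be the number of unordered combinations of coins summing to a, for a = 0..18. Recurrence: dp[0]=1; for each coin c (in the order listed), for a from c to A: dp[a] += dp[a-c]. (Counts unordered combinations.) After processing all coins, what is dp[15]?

4

after  coin     0     1     2     3     4     5     6     7     8     9    10    11    12    13    14    15    16    17    18
          3     1     0     0     1     0     0     1     0     0     1     0     0     1     0     0     1     0     0     1
          4     1     0     0     1     1     0     1     1     1     1     1     1     2     1     1     2     2     1     2
          5     1     0     0     1     1     1     1     1     2     2     2     2     3     3     3     4     4     4     5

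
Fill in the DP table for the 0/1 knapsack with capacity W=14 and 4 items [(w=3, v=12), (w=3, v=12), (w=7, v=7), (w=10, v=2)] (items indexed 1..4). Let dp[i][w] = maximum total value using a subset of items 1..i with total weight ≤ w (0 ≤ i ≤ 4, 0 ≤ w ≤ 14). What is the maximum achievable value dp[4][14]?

i\w   0   1   2   3   4   5   6   7   8   9  10  11  12  13  14
  0   0   0   0   0   0   0   0   0   0   0   0   0   0   0   0
  1   0   0   0  12  12  12  12  12  12  12  12  12  12  12  12
  2   0   0   0  12  12  12  24  24  24  24  24  24  24  24  24
  3   0   0   0  12  12  12  24  24  24  24  24  24  24  31  31
  4   0   0   0  12  12  12  24  24  24  24  24  24  24  31  31

31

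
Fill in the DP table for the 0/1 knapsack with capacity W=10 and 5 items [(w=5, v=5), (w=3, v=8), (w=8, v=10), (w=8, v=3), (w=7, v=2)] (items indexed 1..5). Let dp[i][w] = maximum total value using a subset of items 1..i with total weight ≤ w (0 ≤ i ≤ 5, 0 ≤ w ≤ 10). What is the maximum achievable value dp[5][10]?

13

i\w   0   1   2   3   4   5   6   7   8   9  10
  0   0   0   0   0   0   0   0   0   0   0   0
  1   0   0   0   0   0   5   5   5   5   5   5
  2   0   0   0   8   8   8   8   8  13  13  13
  3   0   0   0   8   8   8   8   8  13  13  13
  4   0   0   0   8   8   8   8   8  13  13  13
  5   0   0   0   8   8   8   8   8  13  13  13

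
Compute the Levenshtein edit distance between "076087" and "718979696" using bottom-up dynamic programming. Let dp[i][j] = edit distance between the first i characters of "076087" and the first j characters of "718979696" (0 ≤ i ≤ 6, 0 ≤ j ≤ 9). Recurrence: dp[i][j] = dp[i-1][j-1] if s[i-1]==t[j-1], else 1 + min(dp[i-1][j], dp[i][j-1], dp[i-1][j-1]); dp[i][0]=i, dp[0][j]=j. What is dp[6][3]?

   ''  7  1  8  9  7  9  6  9  6
''  0  1  2  3  4  5  6  7  8  9
 0  1  1  2  3  4  5  6  7  8  9
 7  2  1  2  3  4  4  5  6  7  8
 6  3  2  2  3  4  5  5  5  6  7
 0  4  3  3  3  4  5  6  6  6  7
 8  5  4  4  3  4  5  6  7  7  7
 7  6  5  5  4  4  4  5  6  7  8

4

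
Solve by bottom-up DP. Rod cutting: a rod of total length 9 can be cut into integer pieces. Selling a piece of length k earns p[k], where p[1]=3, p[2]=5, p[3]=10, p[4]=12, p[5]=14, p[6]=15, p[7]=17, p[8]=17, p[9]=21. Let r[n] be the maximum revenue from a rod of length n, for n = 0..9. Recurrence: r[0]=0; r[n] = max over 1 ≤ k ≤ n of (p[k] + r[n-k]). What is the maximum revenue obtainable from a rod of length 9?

30

   n    0    1    2    3    4    5    6    7    8    9
r[n]    0    3    6   10   13   16   20   23   26   30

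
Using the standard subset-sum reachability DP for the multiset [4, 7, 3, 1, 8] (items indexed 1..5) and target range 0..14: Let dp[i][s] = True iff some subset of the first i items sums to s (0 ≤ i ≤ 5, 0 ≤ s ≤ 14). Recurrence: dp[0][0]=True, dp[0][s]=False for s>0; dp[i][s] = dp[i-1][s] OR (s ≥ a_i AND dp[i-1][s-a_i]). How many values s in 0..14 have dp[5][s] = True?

13

i\s   0   1   2   3   4   5   6   7   8   9  10  11  12  13  14
  0   T   F   F   F   F   F   F   F   F   F   F   F   F   F   F
  1   T   F   F   F   T   F   F   F   F   F   F   F   F   F   F
  2   T   F   F   F   T   F   F   T   F   F   F   T   F   F   F
  3   T   F   F   T   T   F   F   T   F   F   T   T   F   F   T
  4   T   T   F   T   T   T   F   T   T   F   T   T   T   F   T
  5   T   T   F   T   T   T   F   T   T   T   T   T   T   T   T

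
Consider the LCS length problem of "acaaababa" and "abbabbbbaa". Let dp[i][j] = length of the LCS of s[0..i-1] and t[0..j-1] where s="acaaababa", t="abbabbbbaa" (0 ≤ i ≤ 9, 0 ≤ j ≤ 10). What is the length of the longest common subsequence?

5

   ''  a  b  b  a  b  b  b  b  a  a
''  0  0  0  0  0  0  0  0  0  0  0
 a  0  1  1  1  1  1  1  1  1  1  1
 c  0  1  1  1  1  1  1  1  1  1  1
 a  0  1  1  1  2  2  2  2  2  2  2
 a  0  1  1  1  2  2  2  2  2  3  3
 a  0  1  1  1  2  2  2  2  2  3  4
 b  0  1  2  2  2  3  3  3  3  3  4
 a  0  1  2  2  3  3  3  3  3  4  4
 b  0  1  2  3  3  4  4  4  4  4  4
 a  0  1  2  3  4  4  4  4  4  5  5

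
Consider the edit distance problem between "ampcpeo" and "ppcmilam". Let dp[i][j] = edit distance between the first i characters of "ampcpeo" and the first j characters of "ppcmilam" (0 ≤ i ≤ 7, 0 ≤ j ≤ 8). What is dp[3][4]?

   ''  p  p  c  m  i  l  a  m
''  0  1  2  3  4  5  6  7  8
 a  1  1  2  3  4  5  6  6  7
 m  2  2  2  3  3  4  5  6  6
 p  3  2  2  3  4  4  5  6  7
 c  4  3  3  2  3  4  5  6  7
 p  5  4  3  3  3  4  5  6  7
 e  6  5  4  4  4  4  5  6  7
 o  7  6  5  5  5  5  5  6  7

4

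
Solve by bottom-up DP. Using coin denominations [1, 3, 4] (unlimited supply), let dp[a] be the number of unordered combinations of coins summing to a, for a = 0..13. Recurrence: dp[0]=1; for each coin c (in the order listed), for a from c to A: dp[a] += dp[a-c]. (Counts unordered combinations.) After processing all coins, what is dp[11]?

after  coin     0     1     2     3     4     5     6     7     8     9    10    11    12    13
          1     1     1     1     1     1     1     1     1     1     1     1     1     1     1
          3     1     1     1     2     2     2     3     3     3     4     4     4     5     5
          4     1     1     1     2     3     3     4     5     6     7     8     9    11    12

9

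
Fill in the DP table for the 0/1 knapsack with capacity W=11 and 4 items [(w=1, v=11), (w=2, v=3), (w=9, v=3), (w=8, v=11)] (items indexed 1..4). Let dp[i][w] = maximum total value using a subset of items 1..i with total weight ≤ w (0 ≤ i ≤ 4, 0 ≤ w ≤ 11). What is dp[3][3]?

14

i\w   0   1   2   3   4   5   6   7   8   9  10  11
  0   0   0   0   0   0   0   0   0   0   0   0   0
  1   0  11  11  11  11  11  11  11  11  11  11  11
  2   0  11  11  14  14  14  14  14  14  14  14  14
  3   0  11  11  14  14  14  14  14  14  14  14  14
  4   0  11  11  14  14  14  14  14  14  22  22  25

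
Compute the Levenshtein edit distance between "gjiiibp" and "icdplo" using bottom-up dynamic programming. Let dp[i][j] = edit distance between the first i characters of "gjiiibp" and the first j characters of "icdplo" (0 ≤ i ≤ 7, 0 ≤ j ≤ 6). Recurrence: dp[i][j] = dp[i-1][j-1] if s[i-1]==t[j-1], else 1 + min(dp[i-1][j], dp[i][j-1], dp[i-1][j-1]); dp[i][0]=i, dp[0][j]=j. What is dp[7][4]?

5

   ''  i  c  d  p  l  o
''  0  1  2  3  4  5  6
 g  1  1  2  3  4  5  6
 j  2  2  2  3  4  5  6
 i  3  2  3  3  4  5  6
 i  4  3  3  4  4  5  6
 i  5  4  4  4  5  5  6
 b  6  5  5  5  5  6  6
 p  7  6  6  6  5  6  7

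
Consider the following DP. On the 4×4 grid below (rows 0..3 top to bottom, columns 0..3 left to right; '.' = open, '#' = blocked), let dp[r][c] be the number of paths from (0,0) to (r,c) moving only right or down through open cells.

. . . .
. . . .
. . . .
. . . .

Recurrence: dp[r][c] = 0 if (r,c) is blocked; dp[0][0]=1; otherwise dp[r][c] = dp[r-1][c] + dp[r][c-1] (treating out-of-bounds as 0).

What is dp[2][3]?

r\c   0   1   2   3
  0   1   1   1   1
  1   1   2   3   4
  2   1   3   6  10
  3   1   4  10  20

10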